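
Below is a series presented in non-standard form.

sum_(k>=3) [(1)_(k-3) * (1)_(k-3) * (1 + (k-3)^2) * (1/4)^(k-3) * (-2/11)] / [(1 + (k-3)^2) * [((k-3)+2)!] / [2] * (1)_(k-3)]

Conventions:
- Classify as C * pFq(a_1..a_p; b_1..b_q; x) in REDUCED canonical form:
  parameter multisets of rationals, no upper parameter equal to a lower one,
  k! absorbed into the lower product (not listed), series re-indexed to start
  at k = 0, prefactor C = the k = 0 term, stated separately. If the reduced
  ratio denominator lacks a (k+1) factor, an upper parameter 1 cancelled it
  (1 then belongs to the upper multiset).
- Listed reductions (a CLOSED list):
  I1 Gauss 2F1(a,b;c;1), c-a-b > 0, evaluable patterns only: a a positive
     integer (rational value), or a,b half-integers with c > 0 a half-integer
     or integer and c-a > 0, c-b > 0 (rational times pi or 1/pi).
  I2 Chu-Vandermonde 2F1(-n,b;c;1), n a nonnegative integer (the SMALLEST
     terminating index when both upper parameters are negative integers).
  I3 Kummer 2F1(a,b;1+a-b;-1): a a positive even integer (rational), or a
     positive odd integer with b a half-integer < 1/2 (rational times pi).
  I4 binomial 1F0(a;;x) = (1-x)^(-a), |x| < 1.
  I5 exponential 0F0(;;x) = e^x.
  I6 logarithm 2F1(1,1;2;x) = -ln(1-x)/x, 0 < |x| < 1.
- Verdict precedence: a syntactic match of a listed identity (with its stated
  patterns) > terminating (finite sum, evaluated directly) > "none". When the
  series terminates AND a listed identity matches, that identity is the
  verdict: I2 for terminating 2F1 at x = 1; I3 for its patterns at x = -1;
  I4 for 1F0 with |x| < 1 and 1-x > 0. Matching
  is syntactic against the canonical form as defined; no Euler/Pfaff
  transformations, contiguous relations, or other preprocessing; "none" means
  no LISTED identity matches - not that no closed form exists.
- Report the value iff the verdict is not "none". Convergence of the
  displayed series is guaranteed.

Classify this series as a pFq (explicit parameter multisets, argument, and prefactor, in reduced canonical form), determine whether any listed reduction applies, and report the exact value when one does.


Reduced: x = 1/4, 2F1, upper = {1, 1}, lower = {3}, C = -2/11. Verdict: none. A 2F1 with upper {1, 1} fits none of I1-I6 at x = 1/4; the sum runs forever.

Key observation: with t_0 = -2/11, k^2 + 1 divides numerator and denominator alike; prefactor -2/11 after cancelling.
Step ratio: r(k) = (1/4) * (k+1) (k+1) / [(k+3) (k+1)] - poly over poly, x = (1/4) from leading terms; C = -2/11 at k = 0.


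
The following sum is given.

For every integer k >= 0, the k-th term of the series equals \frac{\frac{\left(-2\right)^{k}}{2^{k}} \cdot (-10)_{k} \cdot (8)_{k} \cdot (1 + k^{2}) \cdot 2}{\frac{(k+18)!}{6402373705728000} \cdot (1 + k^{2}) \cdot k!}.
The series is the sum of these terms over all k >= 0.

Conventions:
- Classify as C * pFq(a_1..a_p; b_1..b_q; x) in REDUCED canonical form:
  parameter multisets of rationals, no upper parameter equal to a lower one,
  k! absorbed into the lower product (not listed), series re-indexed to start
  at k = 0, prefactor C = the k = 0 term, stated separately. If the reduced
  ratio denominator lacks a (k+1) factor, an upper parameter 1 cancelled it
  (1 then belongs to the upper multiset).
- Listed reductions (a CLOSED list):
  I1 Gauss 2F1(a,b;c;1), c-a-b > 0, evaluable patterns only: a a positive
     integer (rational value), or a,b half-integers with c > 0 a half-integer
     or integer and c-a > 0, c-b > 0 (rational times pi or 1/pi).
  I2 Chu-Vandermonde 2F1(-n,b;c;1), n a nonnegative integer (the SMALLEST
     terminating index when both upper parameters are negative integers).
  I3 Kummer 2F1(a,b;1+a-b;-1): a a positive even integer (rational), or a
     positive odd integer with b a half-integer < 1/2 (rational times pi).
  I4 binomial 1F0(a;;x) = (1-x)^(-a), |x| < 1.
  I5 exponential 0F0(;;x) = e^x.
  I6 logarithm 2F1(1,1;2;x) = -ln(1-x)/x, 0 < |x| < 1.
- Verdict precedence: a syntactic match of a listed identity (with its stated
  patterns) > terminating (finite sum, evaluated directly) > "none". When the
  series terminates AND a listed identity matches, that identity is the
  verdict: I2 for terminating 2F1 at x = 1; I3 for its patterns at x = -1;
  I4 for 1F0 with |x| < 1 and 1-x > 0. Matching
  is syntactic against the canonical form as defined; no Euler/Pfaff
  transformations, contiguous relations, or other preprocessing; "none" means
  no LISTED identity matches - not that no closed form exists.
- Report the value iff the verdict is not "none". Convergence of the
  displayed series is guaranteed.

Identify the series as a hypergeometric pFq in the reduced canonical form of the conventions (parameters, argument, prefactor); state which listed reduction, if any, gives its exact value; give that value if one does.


Prefactor 2, argument -1: 2F1 with upper {-10, 8} over lower {19}. Verdict: Kummer (I3) fires (x = -1; c = 19 equals 1+a-b for upper {-10, 8}: listed pattern). Sum: \frac{612}{7}.

Key observation: t_0 = 2 here, and the factor k^2 + 1 cancels (top and bottom), leaving C = 2.
Adjacent-term ratio: r(k) = -1 * (k-10) (k+8) / [(k+19) (k+1)] - rational; roots negated = parameters, x = -1, C = 2.


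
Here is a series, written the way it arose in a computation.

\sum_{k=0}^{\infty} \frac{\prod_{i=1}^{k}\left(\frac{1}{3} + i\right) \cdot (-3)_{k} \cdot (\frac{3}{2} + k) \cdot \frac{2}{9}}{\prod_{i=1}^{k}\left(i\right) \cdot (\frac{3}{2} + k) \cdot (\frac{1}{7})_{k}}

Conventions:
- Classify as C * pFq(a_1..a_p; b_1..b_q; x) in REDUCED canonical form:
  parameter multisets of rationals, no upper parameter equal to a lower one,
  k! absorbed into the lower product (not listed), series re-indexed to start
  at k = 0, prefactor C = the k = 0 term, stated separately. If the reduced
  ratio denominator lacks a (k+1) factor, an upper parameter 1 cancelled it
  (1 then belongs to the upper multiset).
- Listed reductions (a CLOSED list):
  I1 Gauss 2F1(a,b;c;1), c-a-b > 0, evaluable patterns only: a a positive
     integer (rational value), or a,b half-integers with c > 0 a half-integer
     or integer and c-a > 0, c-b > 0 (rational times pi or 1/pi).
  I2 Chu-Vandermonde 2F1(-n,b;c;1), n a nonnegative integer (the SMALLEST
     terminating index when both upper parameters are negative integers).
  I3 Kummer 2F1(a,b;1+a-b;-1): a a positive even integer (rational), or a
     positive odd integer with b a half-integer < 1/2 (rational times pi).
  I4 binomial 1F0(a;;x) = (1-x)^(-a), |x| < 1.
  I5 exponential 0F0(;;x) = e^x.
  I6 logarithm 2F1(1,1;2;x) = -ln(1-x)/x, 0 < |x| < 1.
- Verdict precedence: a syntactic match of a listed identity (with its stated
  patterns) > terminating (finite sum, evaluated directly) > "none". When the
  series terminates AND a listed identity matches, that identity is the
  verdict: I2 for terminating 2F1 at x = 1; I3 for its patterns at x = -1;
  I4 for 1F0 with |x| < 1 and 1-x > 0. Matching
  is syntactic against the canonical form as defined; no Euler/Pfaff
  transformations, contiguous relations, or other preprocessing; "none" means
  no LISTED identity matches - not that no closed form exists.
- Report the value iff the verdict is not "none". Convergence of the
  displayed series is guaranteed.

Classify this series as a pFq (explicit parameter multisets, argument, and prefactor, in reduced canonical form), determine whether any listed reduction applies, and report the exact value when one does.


Canonical form: C = \frac{2}{9} times 2F1 with upper {-3, \frac{4}{3}}, lower {\frac{1}{7}}, x = 1. Verdict: Chu-Vandermonde (I2) matches (terminating 2F1 at x = 1 with n = 3, b = 4/3, c = \frac{1}{7}). Value: \frac{85}{729}.

Structural cue: t_0 = \frac{2}{9} here, and the factor k + 3/2 cancels (top and bottom), leaving C = 2/9.
Ratio: r(k) = 1 * (k-3) (k+\frac{4}{3}) / [(k+\frac{1}{7}) (k+1)] - rational in k, leading ratio 1; with t_0 = \frac{2}{9}, classification follows.


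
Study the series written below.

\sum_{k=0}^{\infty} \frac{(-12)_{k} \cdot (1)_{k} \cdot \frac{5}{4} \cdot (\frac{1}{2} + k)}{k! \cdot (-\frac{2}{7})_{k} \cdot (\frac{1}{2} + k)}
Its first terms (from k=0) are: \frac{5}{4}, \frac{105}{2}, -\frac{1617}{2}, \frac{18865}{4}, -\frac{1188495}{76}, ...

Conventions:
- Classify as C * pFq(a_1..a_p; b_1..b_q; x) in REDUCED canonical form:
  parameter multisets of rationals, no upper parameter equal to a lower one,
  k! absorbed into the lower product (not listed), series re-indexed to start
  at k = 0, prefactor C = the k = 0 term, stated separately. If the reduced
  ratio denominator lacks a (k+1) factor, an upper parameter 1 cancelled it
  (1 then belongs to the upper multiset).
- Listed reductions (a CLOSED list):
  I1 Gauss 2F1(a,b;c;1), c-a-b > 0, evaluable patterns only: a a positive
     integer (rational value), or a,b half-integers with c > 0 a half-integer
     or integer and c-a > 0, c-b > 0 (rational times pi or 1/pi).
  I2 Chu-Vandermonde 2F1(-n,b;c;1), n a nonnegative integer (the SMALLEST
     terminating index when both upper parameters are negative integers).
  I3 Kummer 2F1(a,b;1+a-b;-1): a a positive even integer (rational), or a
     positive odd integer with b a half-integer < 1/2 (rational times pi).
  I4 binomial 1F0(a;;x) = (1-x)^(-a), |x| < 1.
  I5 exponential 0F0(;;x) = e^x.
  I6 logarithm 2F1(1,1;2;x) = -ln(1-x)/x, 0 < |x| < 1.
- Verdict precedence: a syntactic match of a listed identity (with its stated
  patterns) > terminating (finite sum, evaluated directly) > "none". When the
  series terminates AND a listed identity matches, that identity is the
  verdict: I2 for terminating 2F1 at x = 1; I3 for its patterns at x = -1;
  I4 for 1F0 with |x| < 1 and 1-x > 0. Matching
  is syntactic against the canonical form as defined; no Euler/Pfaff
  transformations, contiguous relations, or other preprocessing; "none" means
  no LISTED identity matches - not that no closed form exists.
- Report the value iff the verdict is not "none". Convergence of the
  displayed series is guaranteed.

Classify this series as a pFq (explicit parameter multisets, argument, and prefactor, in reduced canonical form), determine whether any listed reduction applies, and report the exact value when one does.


This is \frac{5}{4} * 2F1(-12, 1; -\frac{2}{7}; 1) in reduced canonical form. Verdict (x = 1): Chu-Vandermonde (I2) applies (terminating 2F1 at x = 1 with n = 12, b = 1, c = -\frac{2}{7}). Sum: -\frac{3}{20}.

First insight: t_0 being \frac{5}{4}, striking the common factor k + 1/2 reduces the term (C = 5/4).
Ratio: r(k) = 1 * (k-12) (k+1) / [(k-\frac{2}{7}) (k+1)] - rational; roots negated = parameters, x = 1, C = \frac{5}{4}.


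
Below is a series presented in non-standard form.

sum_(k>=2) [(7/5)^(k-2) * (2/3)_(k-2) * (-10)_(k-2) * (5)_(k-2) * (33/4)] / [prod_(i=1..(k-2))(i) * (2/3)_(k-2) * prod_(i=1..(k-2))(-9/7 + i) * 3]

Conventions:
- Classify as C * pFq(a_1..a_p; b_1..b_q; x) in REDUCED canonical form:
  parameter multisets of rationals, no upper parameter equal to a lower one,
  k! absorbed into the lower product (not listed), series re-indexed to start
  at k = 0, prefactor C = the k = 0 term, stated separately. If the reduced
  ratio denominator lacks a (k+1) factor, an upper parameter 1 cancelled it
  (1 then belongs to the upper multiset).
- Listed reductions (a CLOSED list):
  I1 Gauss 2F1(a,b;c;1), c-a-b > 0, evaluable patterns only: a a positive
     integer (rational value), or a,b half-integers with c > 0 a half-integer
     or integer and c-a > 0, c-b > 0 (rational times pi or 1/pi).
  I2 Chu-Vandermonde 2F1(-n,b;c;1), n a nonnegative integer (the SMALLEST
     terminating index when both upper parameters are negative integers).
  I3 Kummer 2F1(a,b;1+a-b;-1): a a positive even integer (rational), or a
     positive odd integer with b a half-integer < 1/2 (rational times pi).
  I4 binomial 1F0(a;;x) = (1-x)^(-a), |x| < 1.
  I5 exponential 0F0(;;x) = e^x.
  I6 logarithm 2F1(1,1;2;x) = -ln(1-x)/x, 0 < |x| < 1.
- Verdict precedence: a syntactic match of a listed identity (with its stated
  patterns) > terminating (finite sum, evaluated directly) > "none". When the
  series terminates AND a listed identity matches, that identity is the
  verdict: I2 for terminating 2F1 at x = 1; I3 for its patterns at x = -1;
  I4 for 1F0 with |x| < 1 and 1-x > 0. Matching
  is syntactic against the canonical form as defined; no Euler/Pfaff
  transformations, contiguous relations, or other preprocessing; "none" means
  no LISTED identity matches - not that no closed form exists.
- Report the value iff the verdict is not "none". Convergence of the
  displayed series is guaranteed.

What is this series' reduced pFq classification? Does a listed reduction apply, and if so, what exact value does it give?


At argument 7/5: a 2F1 with upper {-10, 5}, lower {-2/7}, scaled by C = 11/4. Verdict: terminating - upper -10 stops the sum at k = 10; the 11 terms are added exactly. Hence: -1373999558547751/294277343750.

Key step: from the first term 11/4: the constant factors (C = 11/4) combine into one prefactor.
Step ratio: r(k) = (7/5) * (k-10) (k+5) / [(k-2/7) (k+1)] - poly over poly, x = (7/5) from leading terms; C = 11/4 at k = 0.


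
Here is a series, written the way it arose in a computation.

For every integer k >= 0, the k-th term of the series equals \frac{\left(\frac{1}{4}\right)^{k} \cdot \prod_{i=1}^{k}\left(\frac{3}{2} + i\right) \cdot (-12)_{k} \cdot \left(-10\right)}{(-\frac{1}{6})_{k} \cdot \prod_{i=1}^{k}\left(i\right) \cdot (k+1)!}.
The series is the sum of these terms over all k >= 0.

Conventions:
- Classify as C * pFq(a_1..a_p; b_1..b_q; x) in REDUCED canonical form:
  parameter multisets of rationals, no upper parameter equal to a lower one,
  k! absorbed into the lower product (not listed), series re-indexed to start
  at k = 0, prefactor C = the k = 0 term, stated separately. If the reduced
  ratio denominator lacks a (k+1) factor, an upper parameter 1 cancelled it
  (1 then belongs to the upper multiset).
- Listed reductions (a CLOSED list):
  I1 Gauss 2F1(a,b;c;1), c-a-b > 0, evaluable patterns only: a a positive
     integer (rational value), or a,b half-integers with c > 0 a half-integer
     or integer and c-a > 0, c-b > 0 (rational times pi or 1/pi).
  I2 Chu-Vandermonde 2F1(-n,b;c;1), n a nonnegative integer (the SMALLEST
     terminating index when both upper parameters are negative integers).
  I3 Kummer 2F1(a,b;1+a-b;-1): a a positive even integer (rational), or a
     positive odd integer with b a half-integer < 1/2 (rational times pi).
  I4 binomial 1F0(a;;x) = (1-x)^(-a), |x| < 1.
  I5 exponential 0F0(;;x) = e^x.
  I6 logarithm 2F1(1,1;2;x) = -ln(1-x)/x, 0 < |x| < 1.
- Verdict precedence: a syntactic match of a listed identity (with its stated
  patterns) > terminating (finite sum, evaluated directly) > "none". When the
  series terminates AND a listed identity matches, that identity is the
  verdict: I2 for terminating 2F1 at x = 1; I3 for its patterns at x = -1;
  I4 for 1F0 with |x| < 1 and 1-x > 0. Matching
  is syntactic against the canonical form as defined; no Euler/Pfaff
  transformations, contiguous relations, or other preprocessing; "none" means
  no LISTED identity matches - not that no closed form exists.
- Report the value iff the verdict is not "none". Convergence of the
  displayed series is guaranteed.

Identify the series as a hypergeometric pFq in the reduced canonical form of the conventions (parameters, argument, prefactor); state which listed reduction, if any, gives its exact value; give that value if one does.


Key step: x = \frac{1}{4} and the running product (prefactor -10) telescopes to a rising factorial.
Adjacent-term ratio: r(k) = \frac{1}{4} * (k-12) (k+\frac{5}{2}) / [(k-\frac{1}{6}) (k+2) (k+1)] - rational in k. x = \frac{1}{4}; t_0 = -10; negate the roots.

With C = -10: the canonical form is 2F2(-12, \frac{5}{2}; -\frac{1}{6}, 2; \frac{1}{4}). Verdict: terminating - upper -12 stops the sum at k = 12; the 13 terms are added exactly. Value: \frac{58401174465850385641885223}{2937502804562396588277760}.


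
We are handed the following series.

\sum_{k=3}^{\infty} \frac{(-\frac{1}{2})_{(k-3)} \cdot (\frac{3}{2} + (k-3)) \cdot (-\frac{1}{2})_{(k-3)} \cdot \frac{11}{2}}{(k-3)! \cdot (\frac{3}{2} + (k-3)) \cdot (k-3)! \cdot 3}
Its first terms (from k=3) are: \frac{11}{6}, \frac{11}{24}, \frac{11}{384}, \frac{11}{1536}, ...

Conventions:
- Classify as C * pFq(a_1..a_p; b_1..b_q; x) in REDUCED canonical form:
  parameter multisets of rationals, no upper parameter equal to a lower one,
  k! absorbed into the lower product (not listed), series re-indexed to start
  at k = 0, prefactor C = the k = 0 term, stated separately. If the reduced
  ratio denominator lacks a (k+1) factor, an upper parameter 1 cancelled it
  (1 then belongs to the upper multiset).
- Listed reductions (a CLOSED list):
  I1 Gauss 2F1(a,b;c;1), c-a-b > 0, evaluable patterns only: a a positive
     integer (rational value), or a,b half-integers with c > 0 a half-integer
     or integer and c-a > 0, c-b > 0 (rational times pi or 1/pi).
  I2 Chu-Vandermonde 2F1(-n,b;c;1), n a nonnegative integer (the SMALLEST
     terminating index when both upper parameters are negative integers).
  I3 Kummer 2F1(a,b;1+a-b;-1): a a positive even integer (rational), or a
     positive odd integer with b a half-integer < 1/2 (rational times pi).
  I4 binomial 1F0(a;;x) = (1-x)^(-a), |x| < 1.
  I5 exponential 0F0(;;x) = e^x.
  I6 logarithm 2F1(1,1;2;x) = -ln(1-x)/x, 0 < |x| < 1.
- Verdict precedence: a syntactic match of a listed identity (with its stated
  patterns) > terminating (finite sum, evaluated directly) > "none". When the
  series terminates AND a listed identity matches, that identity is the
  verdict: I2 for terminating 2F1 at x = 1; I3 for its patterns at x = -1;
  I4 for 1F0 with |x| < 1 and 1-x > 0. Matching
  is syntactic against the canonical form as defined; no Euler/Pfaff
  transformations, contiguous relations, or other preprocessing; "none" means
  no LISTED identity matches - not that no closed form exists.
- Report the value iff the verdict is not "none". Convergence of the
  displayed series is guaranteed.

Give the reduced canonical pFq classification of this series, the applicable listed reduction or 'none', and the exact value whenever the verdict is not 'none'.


With C = \frac{11}{6}: the canonical form is 2F1(-\frac{1}{2}, -\frac{1}{2}; 1; 1). Verdict: Gauss (I1, half-integer pattern) fires (x = 1; upper {-\frac{1}{2}, -\frac{1}{2}} half-integers, c = 1 in the evaluable pattern). Value: \frac{22}{3} / \pi.

First insight: from the first term \frac{11}{6}: the denominator's factorial ratio (C = 11/6) is a lower Pochhammer.
Step ratio: r(k) = 1 * (k-\frac{1}{2}) (k-\frac{1}{2}) / [(k+1) (k+1)] - rational in k, leading ratio 1; with t_0 = \frac{11}{6}, classification follows.


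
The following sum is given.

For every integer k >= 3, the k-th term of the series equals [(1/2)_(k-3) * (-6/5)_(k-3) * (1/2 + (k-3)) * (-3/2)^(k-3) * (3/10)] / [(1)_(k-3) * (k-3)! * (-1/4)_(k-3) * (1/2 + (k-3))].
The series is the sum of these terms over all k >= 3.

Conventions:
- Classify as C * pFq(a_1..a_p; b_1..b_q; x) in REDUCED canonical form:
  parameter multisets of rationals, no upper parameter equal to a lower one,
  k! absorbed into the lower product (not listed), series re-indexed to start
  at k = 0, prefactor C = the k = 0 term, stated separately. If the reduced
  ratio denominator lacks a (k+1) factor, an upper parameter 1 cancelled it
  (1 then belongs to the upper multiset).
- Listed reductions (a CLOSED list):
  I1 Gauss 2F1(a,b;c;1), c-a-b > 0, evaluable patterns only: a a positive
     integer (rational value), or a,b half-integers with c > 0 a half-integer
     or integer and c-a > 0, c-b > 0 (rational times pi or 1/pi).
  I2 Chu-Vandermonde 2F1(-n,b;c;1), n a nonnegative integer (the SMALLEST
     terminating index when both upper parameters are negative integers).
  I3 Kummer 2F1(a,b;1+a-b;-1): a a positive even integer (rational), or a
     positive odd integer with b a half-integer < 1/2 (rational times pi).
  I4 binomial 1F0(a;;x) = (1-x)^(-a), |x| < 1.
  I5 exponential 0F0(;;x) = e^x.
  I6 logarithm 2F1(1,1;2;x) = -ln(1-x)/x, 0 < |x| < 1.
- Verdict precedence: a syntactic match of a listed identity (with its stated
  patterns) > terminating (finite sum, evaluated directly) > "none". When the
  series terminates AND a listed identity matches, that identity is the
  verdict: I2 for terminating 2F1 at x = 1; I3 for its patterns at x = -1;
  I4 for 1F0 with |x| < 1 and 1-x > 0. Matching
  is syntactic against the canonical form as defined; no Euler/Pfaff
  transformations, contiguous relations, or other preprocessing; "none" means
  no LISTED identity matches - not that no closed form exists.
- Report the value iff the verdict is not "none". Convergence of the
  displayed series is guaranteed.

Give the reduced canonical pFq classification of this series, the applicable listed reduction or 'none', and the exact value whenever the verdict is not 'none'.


Classification (C = 3/10): 2F2 with upper {-6/5, 1/2}, lower {-1/4, 1}, argument x = -3/2. Verdict: none here - no I1-I6 shape fits x = -3/2 with lower {-1/4, 1}.

Key step: t_0 being 3/10, the denominator's factorial ratio (prefactor 3/10) is a lower Pochhammer.
Adjacent-term ratio: r(k) = (-3/2) * (k-6/5) (k+1/2) / [(k-1/4) (k+1) (k+1)] - rational in k, leading ratio (-3/2); with t_0 = 3/10, classification follows.


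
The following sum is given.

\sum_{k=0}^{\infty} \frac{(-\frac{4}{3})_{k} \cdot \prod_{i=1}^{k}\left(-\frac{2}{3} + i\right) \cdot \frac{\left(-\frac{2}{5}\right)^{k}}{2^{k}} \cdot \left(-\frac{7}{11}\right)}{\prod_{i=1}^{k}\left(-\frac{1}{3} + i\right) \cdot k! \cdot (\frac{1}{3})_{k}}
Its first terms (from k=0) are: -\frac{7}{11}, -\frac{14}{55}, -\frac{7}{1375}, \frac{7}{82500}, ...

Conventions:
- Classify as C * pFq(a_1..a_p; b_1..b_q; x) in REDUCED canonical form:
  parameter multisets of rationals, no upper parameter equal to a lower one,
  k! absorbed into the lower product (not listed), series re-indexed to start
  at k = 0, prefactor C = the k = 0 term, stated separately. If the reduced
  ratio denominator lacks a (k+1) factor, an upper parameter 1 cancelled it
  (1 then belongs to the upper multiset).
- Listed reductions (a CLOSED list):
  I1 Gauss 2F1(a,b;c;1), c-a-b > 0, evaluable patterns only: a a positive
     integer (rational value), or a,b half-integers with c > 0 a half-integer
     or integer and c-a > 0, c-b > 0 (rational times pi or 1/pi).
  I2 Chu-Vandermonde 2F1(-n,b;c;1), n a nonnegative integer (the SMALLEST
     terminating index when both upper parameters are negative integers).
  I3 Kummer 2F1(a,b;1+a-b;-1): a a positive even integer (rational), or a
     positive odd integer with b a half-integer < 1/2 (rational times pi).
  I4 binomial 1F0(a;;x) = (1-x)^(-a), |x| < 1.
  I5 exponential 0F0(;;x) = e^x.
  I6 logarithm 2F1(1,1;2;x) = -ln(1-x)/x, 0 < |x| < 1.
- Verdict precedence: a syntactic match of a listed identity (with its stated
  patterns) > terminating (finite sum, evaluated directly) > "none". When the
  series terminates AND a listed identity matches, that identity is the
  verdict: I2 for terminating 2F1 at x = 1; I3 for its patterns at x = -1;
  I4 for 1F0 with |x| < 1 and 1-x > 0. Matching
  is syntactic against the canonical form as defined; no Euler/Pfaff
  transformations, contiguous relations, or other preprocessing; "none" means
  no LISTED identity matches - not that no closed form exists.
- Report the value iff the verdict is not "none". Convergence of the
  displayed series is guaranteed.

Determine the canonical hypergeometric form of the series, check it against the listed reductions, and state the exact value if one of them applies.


At argument -\frac{1}{5}: a 1F1 with upper {-\frac{4}{3}}, lower {\frac{2}{3}}, scaled by C = -\frac{7}{11}. Verdict: none - at argument -\frac{1}{5} the multisets {-\frac{4}{3}} ; {\frac{2}{3}} match no listed identity.

Key observation: t_0 being -\frac{7}{11}, the parameter 1/3 appears in both the upper and lower lists and cancels.
Consecutive-term ratio: r(k) = -\frac{1}{5} * (k-\frac{4}{3}) / [(k+\frac{2}{3}) (k+1)] - rational in k, leading ratio -\frac{1}{5}; with t_0 = -\frac{7}{11}, classification follows.


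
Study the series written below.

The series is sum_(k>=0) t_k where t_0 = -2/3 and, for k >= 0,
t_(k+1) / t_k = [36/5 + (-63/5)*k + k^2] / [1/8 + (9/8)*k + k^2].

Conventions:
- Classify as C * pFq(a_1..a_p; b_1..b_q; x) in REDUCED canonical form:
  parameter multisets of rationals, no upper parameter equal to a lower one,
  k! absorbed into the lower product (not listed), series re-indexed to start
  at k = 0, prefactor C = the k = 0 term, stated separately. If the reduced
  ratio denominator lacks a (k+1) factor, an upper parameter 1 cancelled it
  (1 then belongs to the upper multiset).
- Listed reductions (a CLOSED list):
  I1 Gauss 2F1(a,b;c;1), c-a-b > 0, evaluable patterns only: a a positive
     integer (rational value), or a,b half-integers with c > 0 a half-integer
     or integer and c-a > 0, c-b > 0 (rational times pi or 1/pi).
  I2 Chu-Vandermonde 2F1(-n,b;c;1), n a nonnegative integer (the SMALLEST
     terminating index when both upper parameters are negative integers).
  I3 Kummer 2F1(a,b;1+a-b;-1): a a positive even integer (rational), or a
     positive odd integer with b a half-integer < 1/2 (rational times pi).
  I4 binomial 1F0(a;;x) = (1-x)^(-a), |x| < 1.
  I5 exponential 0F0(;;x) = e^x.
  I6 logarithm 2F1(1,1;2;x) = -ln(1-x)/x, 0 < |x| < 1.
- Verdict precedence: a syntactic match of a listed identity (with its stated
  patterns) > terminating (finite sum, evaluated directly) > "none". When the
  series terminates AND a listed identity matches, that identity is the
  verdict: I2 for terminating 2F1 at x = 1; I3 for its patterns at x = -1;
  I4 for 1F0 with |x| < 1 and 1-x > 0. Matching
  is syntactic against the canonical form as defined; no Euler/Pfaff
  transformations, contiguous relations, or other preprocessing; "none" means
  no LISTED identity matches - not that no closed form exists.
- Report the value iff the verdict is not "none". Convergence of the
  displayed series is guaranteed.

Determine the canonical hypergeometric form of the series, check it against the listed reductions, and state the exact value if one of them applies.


Canonical form: C = -2/3 times 2F1 with upper {-12, -3/5}, lower {1/8}, x = 1. Verdict: Vandermonde's identity (I2) matches (terminating 2F1 at x = 1 with n = 12, b = -3/5, c = 1/8). Sum: -1250384017798985469934/70894586700439453125.

Structural cue: t_0 = -2/3 here, and the expanded ratio factors over Q; C = -2/3, roots give parameters.
Term ratio: r(k) = 1 * (k-12) (k-3/5) / [(k+1/8) (k+1)] ; factor over Q: parameters, x = 1, and C = -2/3.


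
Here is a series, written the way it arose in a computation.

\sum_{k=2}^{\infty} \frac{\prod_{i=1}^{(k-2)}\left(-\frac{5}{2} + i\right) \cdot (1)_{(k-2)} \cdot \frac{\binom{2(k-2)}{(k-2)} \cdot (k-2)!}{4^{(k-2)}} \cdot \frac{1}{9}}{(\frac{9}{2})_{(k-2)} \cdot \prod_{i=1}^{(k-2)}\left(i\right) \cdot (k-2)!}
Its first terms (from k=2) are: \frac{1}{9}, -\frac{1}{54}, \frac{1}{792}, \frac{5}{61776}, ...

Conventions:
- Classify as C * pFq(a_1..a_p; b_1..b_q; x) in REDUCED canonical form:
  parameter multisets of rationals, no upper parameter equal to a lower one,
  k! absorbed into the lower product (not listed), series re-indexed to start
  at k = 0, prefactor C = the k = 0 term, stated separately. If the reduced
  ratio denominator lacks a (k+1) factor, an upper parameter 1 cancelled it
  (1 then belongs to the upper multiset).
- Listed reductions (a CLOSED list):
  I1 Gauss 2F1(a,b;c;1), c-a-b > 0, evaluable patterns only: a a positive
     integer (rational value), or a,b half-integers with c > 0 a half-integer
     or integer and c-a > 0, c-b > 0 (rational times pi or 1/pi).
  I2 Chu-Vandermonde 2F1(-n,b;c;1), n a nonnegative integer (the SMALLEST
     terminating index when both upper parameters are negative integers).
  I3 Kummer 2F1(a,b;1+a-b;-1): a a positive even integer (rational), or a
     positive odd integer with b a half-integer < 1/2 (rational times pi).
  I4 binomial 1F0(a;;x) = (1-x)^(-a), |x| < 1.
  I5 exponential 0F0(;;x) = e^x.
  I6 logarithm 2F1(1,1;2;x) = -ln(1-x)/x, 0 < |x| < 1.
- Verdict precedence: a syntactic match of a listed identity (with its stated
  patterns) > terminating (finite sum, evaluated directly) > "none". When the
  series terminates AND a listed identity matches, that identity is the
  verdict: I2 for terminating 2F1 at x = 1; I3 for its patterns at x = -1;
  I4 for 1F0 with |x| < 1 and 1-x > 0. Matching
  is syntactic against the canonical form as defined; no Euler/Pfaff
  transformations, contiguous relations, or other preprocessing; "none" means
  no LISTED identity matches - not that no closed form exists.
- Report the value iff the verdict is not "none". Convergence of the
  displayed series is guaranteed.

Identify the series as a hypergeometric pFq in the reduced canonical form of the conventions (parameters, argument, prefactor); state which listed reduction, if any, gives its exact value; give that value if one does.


x = 1 here; the reduced form reads 2F1, upper {-\frac{3}{2}, \frac{1}{2}}, lower {\frac{9}{2}}, C = \frac{1}{9}. Verdict (x = 1): Gauss's theorem I1 (half-integer case) applies (x = 1; upper {-\frac{3}{2}, \frac{1}{2}} half-integers, c = \frac{9}{2} in the evaluable pattern). Exact value: \frac{245}{8192} \cdot \pi.

Key step: from the first term \frac{1}{9}: the lower running product (C = 1/9) is a rising factorial.
Consecutive-term ratio: r(k) = 1 * (k-\frac{3}{2}) (k+\frac{1}{2}) / [(k+\frac{9}{2}) (k+1)] - poly over poly, x = 1 from leading terms; C = \frac{1}{9} at k = 0.


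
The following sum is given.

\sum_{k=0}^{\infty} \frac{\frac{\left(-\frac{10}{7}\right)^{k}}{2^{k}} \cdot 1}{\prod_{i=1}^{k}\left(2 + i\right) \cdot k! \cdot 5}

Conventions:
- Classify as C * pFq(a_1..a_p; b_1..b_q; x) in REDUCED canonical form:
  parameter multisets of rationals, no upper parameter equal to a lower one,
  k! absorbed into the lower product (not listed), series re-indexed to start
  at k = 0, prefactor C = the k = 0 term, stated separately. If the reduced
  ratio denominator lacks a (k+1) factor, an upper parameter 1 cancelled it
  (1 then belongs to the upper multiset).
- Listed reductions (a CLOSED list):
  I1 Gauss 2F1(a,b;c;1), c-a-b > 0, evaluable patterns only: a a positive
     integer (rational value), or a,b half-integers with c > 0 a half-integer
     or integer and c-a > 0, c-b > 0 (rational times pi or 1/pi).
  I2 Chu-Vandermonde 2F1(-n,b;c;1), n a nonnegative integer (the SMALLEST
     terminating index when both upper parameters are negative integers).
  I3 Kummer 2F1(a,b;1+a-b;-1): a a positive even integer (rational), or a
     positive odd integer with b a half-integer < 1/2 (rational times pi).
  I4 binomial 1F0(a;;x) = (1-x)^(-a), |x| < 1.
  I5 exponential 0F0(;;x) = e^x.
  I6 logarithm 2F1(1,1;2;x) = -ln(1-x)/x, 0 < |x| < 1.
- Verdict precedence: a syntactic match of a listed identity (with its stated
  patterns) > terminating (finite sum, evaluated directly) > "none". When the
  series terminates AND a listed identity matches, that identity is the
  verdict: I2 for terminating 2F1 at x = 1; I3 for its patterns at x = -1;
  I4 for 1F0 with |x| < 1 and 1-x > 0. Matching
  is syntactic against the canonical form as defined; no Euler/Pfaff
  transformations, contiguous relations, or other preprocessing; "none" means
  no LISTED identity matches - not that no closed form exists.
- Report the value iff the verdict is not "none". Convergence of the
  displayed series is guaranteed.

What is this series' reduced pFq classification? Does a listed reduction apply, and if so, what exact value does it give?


At argument -\frac{5}{7}: a 0F1 with upper {-}, lower {3}, scaled by C = \frac{1}{5}. Verdict: none. No listed pattern accepts 0F1(-; 3; -\frac{5}{7}).

Key observation: with t_0 = \frac{1}{5}, the constant factors (prefactor 1/5) combine into one prefactor.
Ratio: r(k) = -\frac{5}{7} * 1 / [(k+3) (k+1)] ; factor over Q: parameters, x = -\frac{5}{7}, and C = \frac{1}{5}.


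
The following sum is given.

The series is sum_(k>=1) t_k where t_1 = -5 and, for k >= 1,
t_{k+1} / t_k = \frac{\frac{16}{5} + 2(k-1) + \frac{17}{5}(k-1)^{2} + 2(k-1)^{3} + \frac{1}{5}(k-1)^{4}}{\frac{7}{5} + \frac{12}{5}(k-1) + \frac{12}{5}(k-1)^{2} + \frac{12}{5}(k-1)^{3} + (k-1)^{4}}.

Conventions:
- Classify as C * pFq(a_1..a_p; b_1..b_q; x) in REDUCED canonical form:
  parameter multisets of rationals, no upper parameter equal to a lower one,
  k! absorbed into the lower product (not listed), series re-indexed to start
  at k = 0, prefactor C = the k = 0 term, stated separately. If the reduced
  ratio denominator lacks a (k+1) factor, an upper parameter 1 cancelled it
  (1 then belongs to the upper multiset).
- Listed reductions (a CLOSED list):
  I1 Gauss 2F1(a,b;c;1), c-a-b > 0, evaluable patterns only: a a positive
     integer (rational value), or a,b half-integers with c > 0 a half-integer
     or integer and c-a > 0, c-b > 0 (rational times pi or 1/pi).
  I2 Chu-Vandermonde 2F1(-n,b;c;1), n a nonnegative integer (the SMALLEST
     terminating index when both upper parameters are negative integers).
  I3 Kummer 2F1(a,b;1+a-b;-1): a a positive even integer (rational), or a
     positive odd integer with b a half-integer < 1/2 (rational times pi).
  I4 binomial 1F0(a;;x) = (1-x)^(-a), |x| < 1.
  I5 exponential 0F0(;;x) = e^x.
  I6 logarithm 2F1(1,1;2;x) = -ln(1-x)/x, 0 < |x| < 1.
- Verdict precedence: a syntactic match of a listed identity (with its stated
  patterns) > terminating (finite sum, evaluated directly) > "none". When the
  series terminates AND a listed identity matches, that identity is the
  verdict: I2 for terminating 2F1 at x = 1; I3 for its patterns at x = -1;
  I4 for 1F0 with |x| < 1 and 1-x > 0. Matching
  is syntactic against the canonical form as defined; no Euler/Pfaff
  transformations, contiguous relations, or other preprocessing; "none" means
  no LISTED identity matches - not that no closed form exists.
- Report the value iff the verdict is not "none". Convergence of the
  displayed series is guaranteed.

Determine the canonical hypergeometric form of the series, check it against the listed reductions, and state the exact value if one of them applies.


At argument \frac{1}{5}: a 2F1 with upper {2, 8}, lower {\frac{7}{5}}, scaled by C = -5. Verdict: none - at argument \frac{1}{5} the multisets {2, 8} ; {\frac{7}{5}} match no listed identity.

First insight: t_0 being -5, the ratio is unreduced: k^2 + 1 divides both sides (C = -5, x = 1/5).
Ratio: r(k) = \frac{1}{5} * (k+2) (k+8) / [(k+\frac{7}{5}) (k+1)] - rational in k. x = \frac{1}{5}; t_0 = -5; negate the roots.


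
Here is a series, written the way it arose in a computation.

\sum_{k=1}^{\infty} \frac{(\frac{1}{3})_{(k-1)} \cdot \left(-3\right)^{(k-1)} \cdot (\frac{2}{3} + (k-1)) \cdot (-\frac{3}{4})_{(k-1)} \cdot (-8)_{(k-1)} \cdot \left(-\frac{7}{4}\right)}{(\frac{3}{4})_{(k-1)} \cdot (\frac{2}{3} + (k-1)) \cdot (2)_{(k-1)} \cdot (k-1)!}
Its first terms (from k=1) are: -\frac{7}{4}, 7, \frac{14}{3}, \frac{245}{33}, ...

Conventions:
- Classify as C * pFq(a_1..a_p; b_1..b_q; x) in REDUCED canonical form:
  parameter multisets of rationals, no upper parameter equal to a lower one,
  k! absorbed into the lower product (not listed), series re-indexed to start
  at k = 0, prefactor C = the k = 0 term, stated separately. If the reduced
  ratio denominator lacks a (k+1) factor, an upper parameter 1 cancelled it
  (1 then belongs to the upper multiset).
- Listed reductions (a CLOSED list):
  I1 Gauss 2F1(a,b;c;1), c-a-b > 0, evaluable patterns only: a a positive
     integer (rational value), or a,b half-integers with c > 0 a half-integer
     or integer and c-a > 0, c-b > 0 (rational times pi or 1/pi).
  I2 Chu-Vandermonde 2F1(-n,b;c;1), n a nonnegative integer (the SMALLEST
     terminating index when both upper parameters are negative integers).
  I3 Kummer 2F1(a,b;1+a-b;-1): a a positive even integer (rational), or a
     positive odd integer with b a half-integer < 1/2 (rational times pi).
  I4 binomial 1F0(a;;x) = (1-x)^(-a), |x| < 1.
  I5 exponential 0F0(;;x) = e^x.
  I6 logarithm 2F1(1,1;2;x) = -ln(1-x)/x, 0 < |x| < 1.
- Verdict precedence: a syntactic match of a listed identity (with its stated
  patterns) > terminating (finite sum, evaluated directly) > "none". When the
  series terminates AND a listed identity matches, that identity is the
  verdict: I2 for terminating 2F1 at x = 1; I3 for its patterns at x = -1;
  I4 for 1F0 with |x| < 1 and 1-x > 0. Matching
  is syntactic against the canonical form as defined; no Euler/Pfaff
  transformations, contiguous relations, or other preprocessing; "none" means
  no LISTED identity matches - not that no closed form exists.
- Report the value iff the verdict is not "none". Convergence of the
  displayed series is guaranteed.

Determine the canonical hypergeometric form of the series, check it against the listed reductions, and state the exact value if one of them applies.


Key observation: from the first term -\frac{7}{4}: striking the common factor k + 2/3 reduces the term (prefactor -7/4).
Step ratio: r(k) = -3 * (k-8) (k-\frac{3}{4}) (k+\frac{1}{3}) / [(k+\frac{3}{4}) (k+2) (k+1)] - rational; roots negated = parameters, x = -3, C = -\frac{7}{4}.

Classification (C = -\frac{7}{4}): 3F2 with upper {-8, -\frac{3}{4}, \frac{1}{3}}, lower {\frac{3}{4}, 2}, argument x = -3. Verdict: terminating - no listed pattern fits, but -8 in the upper list cuts the series at k = 8; direct evaluation. Sum: \frac{8716773695}{144844524}.


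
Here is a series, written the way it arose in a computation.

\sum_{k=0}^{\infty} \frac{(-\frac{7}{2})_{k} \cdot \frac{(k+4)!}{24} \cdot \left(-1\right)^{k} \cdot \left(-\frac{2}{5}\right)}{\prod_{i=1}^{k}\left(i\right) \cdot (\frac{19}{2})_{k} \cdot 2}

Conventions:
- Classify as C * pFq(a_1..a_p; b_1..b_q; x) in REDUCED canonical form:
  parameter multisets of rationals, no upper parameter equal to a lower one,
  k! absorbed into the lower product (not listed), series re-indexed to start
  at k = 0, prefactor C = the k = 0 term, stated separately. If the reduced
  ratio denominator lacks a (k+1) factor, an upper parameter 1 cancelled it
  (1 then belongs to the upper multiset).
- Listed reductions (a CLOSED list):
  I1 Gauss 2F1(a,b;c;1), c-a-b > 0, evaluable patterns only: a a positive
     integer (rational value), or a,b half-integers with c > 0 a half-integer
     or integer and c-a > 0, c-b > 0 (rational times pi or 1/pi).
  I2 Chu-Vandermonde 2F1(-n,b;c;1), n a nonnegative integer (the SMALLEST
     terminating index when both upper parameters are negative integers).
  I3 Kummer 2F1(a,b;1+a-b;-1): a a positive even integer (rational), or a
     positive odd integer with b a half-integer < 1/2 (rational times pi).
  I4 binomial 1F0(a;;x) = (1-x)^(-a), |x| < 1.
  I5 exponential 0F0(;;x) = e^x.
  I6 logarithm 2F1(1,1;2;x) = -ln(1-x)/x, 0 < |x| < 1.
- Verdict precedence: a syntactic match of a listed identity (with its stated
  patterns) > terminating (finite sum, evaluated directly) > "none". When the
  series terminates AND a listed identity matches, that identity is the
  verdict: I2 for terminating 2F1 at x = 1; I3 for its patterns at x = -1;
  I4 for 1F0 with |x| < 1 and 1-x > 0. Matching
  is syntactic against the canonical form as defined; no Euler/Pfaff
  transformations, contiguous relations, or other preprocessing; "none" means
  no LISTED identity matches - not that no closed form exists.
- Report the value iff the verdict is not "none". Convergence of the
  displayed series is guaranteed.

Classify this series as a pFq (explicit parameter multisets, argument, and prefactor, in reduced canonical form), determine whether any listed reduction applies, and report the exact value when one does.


Canonical form: C = -\frac{1}{5} times 2F1 with upper {-\frac{7}{2}, 5}, lower {\frac{19}{2}}, x = -1. Verdict: Kummer (I3) applies (x = -1; c = \frac{19}{2} equals 1+a-b for upper {-\frac{7}{2}, 5}: listed pattern). Hence: \left(-\frac{153153}{524288}\right) \cdot \pi.

Key step: x = -1 and the product of the first k integers (C = -1/5, x = -1) is k!.
Term ratio: r(k) = -1 * (k-\frac{7}{2}) (k+5) / [(k+\frac{19}{2}) (k+1)] - poly over poly, x = -1 from leading terms; C = -\frac{1}{5} at k = 0.
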